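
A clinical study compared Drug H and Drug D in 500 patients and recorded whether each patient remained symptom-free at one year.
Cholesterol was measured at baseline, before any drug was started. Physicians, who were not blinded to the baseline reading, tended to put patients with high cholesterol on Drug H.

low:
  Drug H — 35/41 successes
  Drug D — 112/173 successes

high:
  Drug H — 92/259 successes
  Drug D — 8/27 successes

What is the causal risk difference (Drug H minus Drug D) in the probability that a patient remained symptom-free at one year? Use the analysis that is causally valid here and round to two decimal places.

+0.12

Drug H is higher inside every cholesterol stratum but Drug D is higher in aggregate. Whether to stratify depends on how cholesterol relates to the drug.
Here cholesterol is a common cause — it drives both which drug a case falls under and the outcome. The crude comparison mixes populations; the stratum-specific rates are the causally relevant ones.
Adjusting over the population distribution of cholesterol: 0.428·(0.854−0.647) + 0.572·(0.355−0.296) = +0.122.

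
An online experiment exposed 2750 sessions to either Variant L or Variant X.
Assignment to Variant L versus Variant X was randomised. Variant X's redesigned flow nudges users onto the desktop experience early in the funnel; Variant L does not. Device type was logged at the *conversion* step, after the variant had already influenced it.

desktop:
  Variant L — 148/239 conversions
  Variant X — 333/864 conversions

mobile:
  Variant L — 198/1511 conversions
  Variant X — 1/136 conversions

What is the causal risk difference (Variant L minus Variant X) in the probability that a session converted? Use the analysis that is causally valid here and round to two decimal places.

-0.14

Device type lies on the pathway variant → device type → outcome, so adjusting for it blocks the indirect effect. For the total causal effect of variant, use the unadjusted pooled rates.
The causal difference is the pooled difference: 0.198 − 0.334 = -0.136.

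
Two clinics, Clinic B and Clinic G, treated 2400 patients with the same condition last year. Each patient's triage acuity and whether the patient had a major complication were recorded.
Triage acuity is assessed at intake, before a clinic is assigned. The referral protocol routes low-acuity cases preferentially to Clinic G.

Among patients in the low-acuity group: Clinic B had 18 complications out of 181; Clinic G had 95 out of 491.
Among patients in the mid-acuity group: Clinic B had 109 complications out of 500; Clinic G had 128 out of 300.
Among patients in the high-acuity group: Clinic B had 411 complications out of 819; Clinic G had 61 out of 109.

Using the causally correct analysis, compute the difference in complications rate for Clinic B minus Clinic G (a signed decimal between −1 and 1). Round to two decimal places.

-0.12

The stratified and pooled comparisons disagree (Clinic B wins within each triage acuity; Clinic G wins overall), so the answer turns on the causal role of triage acuity.
Since triage acuity is a pre-existing factor (not a product of the clinic) and it affects the outcome on its own, it is a confounder. The stratified rates, not the pooled rate, identify the causal effect.
Adjusting over the population distribution of triage acuity: 0.280·(0.099−0.193) + 0.333·(0.218−0.427) + 0.387·(0.502−0.560) = -0.118.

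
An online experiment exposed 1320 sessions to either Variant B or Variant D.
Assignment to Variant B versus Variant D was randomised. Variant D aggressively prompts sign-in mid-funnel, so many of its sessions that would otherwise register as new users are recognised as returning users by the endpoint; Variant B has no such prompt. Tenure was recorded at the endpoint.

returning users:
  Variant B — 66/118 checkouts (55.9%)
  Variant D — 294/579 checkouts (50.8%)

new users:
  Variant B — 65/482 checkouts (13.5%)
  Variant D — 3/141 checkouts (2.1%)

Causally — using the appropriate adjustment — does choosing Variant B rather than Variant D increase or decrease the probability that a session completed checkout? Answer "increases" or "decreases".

decreases

The user tenure-specific comparison favours Variant B throughout, but the pooled figures favour Variant D. The question is whether to condition on user tenure.
User tenure is recorded after the variant and is itself shifted by it — it sits on the causal path from variant to outcome. Conditioning on a mediator would strip out part of the effect we want; the pooled comparison gives the total causal effect.
Pooled: Variant B 21.8% vs Variant D 41.2%; Variant D is higher overall.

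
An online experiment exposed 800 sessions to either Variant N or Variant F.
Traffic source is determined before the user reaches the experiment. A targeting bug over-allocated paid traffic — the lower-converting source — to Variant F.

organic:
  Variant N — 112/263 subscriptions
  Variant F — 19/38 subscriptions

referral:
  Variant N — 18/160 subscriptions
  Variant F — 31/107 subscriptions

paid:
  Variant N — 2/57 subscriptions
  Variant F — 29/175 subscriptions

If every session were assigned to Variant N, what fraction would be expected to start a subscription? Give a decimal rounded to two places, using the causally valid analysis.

0.21

Traffic source satisfies the back-door criterion: it is not a descendant of the variant, and it blocks the spurious path from variant to outcome. Adjusting for it (i.e., using the within-traffic source rates) gives the causal effect.
Standardising Variant N to the population traffic source mix: 0.376·112/263 + 0.334·18/160 + 0.290·2/57 = 0.208.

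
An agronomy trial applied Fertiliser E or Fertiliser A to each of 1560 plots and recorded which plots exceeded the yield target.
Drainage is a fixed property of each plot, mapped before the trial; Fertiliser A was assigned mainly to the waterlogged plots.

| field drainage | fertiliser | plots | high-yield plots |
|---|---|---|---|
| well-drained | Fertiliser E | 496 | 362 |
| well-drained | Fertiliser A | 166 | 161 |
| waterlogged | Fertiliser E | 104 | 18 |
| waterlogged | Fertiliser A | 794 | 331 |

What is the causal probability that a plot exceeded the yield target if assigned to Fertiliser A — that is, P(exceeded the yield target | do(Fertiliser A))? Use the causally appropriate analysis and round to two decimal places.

The stratified and pooled comparisons disagree (Fertiliser A wins within each field drainage; Fertiliser E wins overall), so the answer turns on the causal role of field drainage.
Field drainage differs across fertilisers for reasons unrelated to any effect of the fertiliser itself, and it separately predicts the outcome — a classic confounder. We must compare within field drainage levels.
Standardising Fertiliser A to the population field drainage mix: 0.424·161/166 + 0.576·331/794 = 0.652.

0.65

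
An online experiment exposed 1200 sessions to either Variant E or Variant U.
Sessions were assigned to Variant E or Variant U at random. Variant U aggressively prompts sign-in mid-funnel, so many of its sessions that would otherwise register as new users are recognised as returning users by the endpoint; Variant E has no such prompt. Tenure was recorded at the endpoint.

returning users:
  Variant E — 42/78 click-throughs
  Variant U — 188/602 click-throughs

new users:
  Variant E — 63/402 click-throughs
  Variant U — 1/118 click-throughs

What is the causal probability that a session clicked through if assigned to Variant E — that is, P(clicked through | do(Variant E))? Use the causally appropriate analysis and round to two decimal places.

The stratified and pooled comparisons disagree (Variant E wins within each user tenure; Variant U wins overall), so the answer turns on the causal role of user tenure.
The distribution of user tenure is itself part of what the variant does — it is an intermediate outcome. Holding it fixed would remove that part of the effect; the total effect is the pooled difference.
So P(outcome | do(Variant E)) is just the pooled rate for Variant E: 105/480 = 0.219.

0.22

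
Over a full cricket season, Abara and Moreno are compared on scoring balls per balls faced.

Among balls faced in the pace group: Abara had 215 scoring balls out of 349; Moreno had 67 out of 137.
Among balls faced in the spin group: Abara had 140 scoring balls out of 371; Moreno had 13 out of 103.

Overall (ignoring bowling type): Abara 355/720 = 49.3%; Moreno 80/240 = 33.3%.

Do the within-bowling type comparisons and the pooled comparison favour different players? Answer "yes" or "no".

no

Within each bowling type level (pace 61.6% vs 48.9%; spin 37.7% vs 12.6%), Abara has the higher rate every time. Pooled: 49.3% vs 33.3% — Abara has the higher rate overall. They agree.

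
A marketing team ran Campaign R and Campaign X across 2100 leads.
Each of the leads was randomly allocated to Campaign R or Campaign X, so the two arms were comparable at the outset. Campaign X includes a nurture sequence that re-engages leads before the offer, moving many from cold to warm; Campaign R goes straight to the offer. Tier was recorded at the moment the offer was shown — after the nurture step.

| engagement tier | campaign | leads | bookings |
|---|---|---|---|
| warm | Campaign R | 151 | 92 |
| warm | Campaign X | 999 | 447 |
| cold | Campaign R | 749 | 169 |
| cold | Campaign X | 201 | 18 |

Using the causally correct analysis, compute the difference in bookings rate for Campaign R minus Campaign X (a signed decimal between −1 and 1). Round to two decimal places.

-0.10

Engagement tier is downstream of the campaign. One should not condition on a consequence of treatment, so the overall rates are the right comparison.
The causal difference is the pooled difference: 0.290 − 0.388 = -0.098.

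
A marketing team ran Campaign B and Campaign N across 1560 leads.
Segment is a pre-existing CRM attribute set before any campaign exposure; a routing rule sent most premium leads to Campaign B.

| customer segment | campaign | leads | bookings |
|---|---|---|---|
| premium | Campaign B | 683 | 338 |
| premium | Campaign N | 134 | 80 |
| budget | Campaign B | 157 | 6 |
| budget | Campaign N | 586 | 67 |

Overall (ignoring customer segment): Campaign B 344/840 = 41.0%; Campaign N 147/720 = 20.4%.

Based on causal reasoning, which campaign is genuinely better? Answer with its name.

Campaign N

The customer segment-specific comparison favours Campaign N throughout, but the pooled figures favour Campaign B. The question is whether to condition on customer segment.
Customer segment satisfies the back-door criterion: it is not a descendant of the campaign, and it blocks the spurious path from campaign to outcome. Adjusting for it (i.e., using the within-customer segment rates) gives the causal effect.
Within each level — premium: 49.5% vs 59.7%; budget: 3.8% vs 11.4% — Campaign N is higher every time.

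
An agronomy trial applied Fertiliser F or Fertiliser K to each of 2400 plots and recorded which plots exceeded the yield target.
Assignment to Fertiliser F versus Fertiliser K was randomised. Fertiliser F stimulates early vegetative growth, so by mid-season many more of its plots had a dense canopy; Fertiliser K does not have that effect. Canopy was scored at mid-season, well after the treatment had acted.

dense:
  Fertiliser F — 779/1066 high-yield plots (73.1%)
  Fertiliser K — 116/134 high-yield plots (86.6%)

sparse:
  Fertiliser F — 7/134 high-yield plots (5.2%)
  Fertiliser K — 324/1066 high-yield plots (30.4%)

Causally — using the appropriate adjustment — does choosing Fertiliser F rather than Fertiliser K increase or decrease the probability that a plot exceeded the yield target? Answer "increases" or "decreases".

Because the fertiliser influences mid-season canopy, mid-season canopy is a post-treatment mediator, not a confounder. Stratifying on it would bias the estimate; the causal effect is the crude pooled difference.
Pooled: Fertiliser F 65.5% vs Fertiliser K 36.7%; Fertiliser F is higher overall.

increases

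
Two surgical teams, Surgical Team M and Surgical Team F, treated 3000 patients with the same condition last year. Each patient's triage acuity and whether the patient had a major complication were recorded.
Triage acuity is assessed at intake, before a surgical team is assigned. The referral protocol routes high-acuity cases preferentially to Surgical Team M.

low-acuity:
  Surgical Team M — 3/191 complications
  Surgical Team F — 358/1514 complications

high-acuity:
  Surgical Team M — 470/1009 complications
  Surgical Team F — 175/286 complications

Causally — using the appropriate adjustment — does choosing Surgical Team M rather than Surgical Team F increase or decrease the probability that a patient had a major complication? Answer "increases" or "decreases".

The stratified and pooled comparisons disagree (Surgical Team M wins within each triage acuity; Surgical Team F wins overall), so the answer turns on the causal role of triage acuity.
Nothing the surgical team does changes triage acuity; the imbalance is an allocation artefact. With triage acuity also predicting the outcome, the pooled figure is confounded, and the within-stratum comparison is the causal one.
Within each level — low-acuity: 1.6% vs 23.6%; high-acuity: 46.6% vs 61.2% — Surgical Team M is lower every time.

decreases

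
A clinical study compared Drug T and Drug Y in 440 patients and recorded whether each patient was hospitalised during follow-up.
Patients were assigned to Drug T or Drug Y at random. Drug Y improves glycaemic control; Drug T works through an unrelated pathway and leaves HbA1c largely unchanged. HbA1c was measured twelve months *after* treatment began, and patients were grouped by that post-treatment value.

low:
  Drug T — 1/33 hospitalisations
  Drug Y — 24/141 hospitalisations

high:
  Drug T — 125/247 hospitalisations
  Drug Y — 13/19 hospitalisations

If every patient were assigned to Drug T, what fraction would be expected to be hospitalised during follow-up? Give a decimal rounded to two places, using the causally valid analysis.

0.45

HbA1c here is a post-treatment variable shaped by the drug; conditioning on it would introduce bias rather than remove it. The overall comparison is the causal one.
So P(outcome | do(Drug T)) is just the pooled rate for Drug T: 126/280 = 0.450.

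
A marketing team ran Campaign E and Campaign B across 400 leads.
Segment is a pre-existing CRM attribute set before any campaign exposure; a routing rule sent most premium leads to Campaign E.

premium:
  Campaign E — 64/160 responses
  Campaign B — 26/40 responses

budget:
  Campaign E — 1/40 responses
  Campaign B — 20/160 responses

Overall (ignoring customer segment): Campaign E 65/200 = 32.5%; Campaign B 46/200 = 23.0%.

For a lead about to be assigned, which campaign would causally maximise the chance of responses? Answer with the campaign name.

Campaign B

Here customer segment is a common cause — it drives both which campaign a case falls under and the outcome. The crude comparison mixes populations; the stratum-specific rates are the causally relevant ones.
Within each level — premium: 40.0% vs 65.0%; budget: 2.5% vs 12.5% — Campaign B is higher every time.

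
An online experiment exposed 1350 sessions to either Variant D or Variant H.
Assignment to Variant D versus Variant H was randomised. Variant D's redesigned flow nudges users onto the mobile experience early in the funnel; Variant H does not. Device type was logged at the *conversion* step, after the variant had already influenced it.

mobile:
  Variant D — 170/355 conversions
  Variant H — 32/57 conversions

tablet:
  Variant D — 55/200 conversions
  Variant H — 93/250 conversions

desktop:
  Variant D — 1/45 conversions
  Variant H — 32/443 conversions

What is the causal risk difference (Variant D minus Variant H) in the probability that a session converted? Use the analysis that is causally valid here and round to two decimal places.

The stratified and pooled comparisons disagree (Variant H wins within each device type; Variant D wins overall), so the answer turns on the causal role of device type.
Because the variant influences device type, device type is a post-treatment mediator, not a confounder. Stratifying on it would bias the estimate; the causal effect is the crude pooled difference.
The causal difference is the pooled difference: 0.377 − 0.209 = +0.167.

+0.17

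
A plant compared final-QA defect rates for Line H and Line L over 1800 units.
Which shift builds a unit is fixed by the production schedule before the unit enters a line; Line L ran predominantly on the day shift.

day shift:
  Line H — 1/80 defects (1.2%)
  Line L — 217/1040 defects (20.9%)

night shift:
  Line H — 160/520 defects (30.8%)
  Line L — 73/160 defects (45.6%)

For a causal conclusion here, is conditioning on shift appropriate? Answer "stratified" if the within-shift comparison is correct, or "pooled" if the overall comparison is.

stratified

Line H is lower inside every shift stratum but Line L is lower in aggregate. Whether to stratify depends on how shift relates to the line.
Shift is set before the line has any effect — it is not caused by the line — and it independently drives the outcome. That makes it a confounder, so the causal comparison is within shift levels.
Within each level — day shift: 1.2% vs 20.9%; night shift: 30.8% vs 45.6% — Line H is lower every time.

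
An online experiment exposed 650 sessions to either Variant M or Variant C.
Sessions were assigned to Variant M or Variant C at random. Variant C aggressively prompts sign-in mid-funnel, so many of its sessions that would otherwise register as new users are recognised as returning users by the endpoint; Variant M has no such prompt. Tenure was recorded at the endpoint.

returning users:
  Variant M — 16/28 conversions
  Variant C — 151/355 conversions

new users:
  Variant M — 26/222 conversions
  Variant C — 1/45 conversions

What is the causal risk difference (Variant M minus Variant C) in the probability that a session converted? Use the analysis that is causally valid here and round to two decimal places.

-0.21

User tenure is recorded after the variant and is itself shifted by it — it sits on the causal path from variant to outcome. Conditioning on a mediator would strip out part of the effect we want; the pooled comparison gives the total causal effect.
The causal difference is the pooled difference: 0.168 − 0.380 = -0.212.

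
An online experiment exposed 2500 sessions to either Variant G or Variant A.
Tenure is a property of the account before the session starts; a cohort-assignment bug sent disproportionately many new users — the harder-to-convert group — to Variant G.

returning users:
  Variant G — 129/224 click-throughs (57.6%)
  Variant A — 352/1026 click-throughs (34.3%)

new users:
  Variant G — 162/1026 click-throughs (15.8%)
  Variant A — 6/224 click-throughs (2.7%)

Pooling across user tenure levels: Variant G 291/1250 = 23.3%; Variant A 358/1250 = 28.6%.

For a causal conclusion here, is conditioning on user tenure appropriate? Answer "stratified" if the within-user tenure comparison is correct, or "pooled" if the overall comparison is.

The stratified and pooled comparisons disagree (Variant G wins within each user tenure; Variant A wins overall), so the answer turns on the causal role of user tenure.
The imbalance in user tenure arose from how sessions were allocated, not from anything the variant did; and user tenure independently affects the outcome. The pooled gap is confounded — condition on user tenure.
Within each level — returning users: 57.6% vs 34.3%; new users: 15.8% vs 2.7% — Variant G is higher every time.

stratified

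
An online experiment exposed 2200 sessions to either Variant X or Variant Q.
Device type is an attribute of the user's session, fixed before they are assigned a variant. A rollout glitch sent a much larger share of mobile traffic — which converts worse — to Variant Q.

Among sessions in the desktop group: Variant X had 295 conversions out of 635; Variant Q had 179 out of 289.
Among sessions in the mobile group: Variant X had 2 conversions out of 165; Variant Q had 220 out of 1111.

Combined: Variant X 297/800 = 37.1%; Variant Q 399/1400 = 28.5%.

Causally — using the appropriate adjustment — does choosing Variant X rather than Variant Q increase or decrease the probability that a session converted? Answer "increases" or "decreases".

Variant Q is higher inside every device type stratum but Variant X is higher in aggregate. Whether to stratify depends on how device type relates to the variant.
The imbalance in device type arose from how sessions were allocated, not from anything the variant did; and device type independently affects the outcome. The pooled gap is confounded — condition on device type.
Within each level — desktop: 46.5% vs 61.9%; mobile: 1.2% vs 19.8% — Variant Q is higher every time.

decreases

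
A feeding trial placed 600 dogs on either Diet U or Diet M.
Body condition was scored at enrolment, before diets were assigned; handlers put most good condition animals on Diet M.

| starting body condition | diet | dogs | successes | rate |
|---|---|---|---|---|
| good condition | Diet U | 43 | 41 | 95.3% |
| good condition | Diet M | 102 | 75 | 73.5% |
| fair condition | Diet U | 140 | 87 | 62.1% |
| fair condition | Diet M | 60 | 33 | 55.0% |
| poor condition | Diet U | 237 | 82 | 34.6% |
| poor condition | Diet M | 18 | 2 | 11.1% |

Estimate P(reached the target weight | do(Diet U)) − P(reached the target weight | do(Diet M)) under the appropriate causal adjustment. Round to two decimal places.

+0.18

Diet U is higher inside every starting body condition stratum but Diet M is higher in aggregate. Whether to stratify depends on how starting body condition relates to the diet.
Starting body condition differs across diets for reasons unrelated to any effect of the diet itself, and it separately predicts the outcome — a classic confounder. We must compare within starting body condition levels.
Adjusting over the population distribution of starting body condition: 0.242·(0.953−0.735) + 0.333·(0.621−0.550) + 0.425·(0.346−0.111) = +0.176.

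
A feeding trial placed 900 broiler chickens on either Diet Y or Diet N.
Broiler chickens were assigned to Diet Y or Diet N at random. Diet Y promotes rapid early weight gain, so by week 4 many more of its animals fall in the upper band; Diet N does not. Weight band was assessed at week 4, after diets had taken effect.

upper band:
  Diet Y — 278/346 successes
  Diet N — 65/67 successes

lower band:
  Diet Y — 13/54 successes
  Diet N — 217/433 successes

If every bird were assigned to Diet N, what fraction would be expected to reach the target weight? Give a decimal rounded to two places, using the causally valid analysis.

0.56

Diet N is higher inside every week-4 weight band stratum but Diet Y is higher in aggregate. Whether to stratify depends on how week-4 weight band relates to the diet.
The distribution of week-4 weight band is itself part of what the diet does — it is an intermediate outcome. Holding it fixed would remove that part of the effect; the total effect is the pooled difference.
So P(outcome | do(Diet N)) is just the pooled rate for Diet N: 282/500 = 0.564.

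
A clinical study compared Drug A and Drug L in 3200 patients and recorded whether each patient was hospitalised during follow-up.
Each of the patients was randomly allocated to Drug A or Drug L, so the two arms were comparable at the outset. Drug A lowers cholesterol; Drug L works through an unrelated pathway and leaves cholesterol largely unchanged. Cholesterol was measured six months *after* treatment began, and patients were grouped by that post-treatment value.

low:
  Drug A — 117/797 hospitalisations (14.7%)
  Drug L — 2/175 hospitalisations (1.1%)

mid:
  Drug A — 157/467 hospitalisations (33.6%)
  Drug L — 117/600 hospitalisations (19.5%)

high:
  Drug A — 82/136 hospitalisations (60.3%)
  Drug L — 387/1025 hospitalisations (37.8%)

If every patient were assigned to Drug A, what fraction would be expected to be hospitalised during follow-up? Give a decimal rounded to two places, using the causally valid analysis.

0.25

The cholesterol-specific comparison favours Drug L throughout, but the pooled figures favour Drug A. The question is whether to condition on cholesterol.
Cholesterol lies on the pathway drug → cholesterol → outcome, so adjusting for it blocks the indirect effect. For the total causal effect of drug, use the unadjusted pooled rates.
So P(outcome | do(Drug A)) is just the pooled rate for Drug A: 356/1400 = 0.254.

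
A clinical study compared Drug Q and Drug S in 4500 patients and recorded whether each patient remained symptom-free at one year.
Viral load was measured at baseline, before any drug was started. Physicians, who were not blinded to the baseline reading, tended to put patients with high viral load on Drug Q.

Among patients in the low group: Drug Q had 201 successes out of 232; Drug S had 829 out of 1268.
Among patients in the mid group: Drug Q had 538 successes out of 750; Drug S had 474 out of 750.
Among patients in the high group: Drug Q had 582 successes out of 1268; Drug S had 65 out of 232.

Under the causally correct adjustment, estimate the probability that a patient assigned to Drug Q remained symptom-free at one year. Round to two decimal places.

Viral load differs across drugs for reasons unrelated to any effect of the drug itself, and it separately predicts the outcome — a classic confounder. We must compare within viral load levels.
Standardising Drug Q to the population viral load mix: 0.333·201/232 + 0.333·538/750 + 0.333·582/1268 = 0.681.

0.68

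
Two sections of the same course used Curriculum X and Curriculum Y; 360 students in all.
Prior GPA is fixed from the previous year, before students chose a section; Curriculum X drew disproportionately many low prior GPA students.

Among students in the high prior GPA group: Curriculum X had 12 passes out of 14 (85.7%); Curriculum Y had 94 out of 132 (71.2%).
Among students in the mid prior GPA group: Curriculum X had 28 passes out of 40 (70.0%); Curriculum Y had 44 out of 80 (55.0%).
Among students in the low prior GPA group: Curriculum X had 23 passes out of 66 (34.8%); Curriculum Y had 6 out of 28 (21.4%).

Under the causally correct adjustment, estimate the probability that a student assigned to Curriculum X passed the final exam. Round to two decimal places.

0.67

Within every prior GPA band level Curriculum X has the higher rate, yet pooled Curriculum Y does — Simpson's reversal.
Prior GPA band differs across teaching methods for reasons unrelated to any effect of the teaching method itself, and it separately predicts the outcome — a classic confounder. We must compare within prior GPA band levels.
Standardising Curriculum X to the population prior GPA band mix: 0.406·12/14 + 0.333·28/40 + 0.261·23/66 = 0.672.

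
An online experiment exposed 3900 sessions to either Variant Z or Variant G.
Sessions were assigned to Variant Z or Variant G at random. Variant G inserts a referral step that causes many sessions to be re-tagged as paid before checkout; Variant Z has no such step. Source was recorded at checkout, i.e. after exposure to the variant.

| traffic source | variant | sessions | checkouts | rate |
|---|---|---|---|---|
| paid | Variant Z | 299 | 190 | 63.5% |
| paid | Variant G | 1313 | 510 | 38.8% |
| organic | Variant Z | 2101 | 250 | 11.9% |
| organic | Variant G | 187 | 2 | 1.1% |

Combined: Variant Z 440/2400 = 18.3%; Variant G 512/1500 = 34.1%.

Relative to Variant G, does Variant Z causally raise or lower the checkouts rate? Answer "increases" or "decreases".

Traffic source lies on the pathway variant → traffic source → outcome, so adjusting for it blocks the indirect effect. For the total causal effect of variant, use the unadjusted pooled rates.
Pooled: Variant Z 18.3% vs Variant G 34.1%; Variant G is higher overall.

decreases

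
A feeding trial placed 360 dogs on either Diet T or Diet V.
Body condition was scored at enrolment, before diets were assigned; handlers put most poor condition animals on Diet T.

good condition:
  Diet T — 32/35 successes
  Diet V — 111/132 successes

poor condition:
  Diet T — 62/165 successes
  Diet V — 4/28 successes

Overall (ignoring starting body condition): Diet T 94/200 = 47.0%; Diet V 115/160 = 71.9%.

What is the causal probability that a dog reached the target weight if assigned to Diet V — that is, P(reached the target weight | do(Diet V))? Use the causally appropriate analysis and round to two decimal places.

0.47

The starting body condition-specific comparison favours Diet T throughout, but the pooled figures favour Diet V. The question is whether to condition on starting body condition.
The imbalance in starting body condition arose from how dogs were allocated, not from anything the diet did; and starting body condition independently affects the outcome. The pooled gap is confounded — condition on starting body condition.
Standardising Diet V to the population starting body condition mix: 0.464·111/132 + 0.536·4/28 = 0.467.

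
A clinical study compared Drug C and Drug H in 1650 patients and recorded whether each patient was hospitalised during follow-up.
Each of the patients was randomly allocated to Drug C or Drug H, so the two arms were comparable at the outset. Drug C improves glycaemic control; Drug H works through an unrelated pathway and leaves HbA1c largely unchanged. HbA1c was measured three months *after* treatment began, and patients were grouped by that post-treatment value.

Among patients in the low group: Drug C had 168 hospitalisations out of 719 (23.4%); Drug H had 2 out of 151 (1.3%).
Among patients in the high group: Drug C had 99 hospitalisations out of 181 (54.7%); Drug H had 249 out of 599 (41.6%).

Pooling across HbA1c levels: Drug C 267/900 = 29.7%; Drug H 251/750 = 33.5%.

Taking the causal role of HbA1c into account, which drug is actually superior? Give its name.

Drug C

The distribution of HbA1c is itself part of what the drug does — it is an intermediate outcome. Holding it fixed would remove that part of the effect; the total effect is the pooled difference.
Pooled: Drug C 29.7% vs Drug H 33.5%; Drug C is lower overall.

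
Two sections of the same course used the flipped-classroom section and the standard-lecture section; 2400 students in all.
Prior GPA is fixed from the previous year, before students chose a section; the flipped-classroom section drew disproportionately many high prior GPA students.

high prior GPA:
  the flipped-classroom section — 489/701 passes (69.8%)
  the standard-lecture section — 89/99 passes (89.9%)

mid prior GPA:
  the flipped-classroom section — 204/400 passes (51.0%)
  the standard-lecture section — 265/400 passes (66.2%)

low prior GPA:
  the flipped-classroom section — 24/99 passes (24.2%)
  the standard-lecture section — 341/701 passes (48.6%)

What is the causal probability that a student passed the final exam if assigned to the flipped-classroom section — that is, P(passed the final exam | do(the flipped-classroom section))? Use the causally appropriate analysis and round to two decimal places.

0.48

The stratified and pooled comparisons disagree (the standard-lecture section wins within each prior GPA band; the flipped-classroom section wins overall), so the answer turns on the causal role of prior GPA band.
Nothing the teaching method does changes prior GPA band; the imbalance is an allocation artefact. With prior GPA band also predicting the outcome, the pooled figure is confounded, and the within-stratum comparison is the causal one.
Standardising the flipped-classroom section to the population prior GPA band mix: 0.333·489/701 + 0.333·204/400 + 0.333·24/99 = 0.483.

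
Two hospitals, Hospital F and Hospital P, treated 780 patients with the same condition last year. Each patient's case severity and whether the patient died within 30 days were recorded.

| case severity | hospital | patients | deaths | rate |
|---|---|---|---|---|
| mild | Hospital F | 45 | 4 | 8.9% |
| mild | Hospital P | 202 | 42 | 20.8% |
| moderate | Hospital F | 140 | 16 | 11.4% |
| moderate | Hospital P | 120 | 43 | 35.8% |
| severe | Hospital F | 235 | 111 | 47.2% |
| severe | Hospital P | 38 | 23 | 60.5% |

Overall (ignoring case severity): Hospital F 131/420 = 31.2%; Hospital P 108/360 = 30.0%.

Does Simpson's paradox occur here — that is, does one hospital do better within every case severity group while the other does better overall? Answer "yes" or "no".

Within each case severity level (mild 8.9% vs 20.8%; moderate 11.4% vs 35.8%; severe 47.2% vs 60.5%), Hospital F has the lower rate every time. Pooled: 31.2% vs 30.0% — Hospital P has the lower rate overall. The two comparisons disagree.

yes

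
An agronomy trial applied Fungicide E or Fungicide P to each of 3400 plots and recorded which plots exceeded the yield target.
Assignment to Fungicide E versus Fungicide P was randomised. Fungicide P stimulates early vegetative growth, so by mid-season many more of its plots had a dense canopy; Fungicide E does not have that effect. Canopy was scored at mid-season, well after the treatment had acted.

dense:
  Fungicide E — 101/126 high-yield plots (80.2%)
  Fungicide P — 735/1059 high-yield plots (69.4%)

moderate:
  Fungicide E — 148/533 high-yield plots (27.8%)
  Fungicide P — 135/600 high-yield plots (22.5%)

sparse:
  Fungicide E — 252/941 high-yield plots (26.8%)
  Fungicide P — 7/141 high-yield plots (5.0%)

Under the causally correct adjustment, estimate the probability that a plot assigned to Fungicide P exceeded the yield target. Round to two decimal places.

Within every mid-season canopy level Fungicide E has the higher rate, yet pooled Fungicide P does — Simpson's reversal.
Stratifying would compare fungicides among plots the fungicides themselves sorted into mid-season canopy groups — a form of selection on an intermediate. The unconditioned pooled rates give the total causal effect.
So P(outcome | do(Fungicide P)) is just the pooled rate for Fungicide P: 877/1800 = 0.487.

0.49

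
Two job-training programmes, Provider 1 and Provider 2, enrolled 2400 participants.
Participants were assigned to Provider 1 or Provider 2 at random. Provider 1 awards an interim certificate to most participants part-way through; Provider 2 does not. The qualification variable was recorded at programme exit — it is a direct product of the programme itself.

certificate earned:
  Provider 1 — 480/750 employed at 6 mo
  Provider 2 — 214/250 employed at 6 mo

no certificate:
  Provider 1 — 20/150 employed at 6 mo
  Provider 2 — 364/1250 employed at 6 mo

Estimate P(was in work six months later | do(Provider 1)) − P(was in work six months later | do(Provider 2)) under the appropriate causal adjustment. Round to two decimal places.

+0.17

Qualification attained during the programme is recorded after the programme and is itself shifted by it — it sits on the causal path from programme to outcome. Conditioning on a mediator would strip out part of the effect we want; the pooled comparison gives the total causal effect.
The causal difference is the pooled difference: 0.556 − 0.385 = +0.170.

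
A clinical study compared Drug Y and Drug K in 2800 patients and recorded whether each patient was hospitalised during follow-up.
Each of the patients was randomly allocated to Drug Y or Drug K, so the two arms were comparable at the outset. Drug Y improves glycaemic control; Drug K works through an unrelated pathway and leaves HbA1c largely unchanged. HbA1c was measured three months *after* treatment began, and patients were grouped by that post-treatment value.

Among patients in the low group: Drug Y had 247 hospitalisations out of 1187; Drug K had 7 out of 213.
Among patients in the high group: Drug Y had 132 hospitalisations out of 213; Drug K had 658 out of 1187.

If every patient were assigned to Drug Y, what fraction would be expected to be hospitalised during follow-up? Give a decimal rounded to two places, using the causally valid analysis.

The HbA1c-specific comparison favours Drug K throughout, but the pooled figures favour Drug Y. The question is whether to condition on HbA1c.
HbA1c here is a post-treatment variable shaped by the drug; conditioning on it would introduce bias rather than remove it. The overall comparison is the causal one.
So P(outcome | do(Drug Y)) is just the pooled rate for Drug Y: 379/1400 = 0.271.

0.27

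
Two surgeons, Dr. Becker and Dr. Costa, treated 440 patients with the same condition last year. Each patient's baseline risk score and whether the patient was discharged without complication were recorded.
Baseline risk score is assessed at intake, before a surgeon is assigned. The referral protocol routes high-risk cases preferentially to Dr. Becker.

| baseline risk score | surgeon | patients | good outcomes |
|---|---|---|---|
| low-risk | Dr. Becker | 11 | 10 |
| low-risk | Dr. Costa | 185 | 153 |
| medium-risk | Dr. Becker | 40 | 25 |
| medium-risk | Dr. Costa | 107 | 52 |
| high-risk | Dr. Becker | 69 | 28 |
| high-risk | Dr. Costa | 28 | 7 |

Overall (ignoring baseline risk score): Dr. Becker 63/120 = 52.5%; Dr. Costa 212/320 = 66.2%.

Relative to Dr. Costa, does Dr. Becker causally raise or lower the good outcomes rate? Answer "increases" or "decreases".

increases

The imbalance in baseline risk score arose from how patients were allocated, not from anything the surgeon did; and baseline risk score independently affects the outcome. The pooled gap is confounded — condition on baseline risk score.
Within each level — low-risk: 90.9% vs 82.7%; medium-risk: 62.5% vs 48.6%; high-risk: 40.6% vs 25.0% — Dr. Becker is higher every time.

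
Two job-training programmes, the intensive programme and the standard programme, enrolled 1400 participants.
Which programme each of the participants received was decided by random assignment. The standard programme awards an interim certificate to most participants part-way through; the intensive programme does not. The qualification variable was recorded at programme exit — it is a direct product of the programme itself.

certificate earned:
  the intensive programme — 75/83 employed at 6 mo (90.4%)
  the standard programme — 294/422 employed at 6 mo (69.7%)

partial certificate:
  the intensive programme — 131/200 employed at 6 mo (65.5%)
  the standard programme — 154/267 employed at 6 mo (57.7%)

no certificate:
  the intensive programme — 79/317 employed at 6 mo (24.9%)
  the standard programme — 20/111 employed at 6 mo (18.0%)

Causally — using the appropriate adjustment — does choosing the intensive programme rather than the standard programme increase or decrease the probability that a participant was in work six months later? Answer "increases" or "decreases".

decreases

The stratified and pooled comparisons disagree (the intensive programme wins within each qualification attained during the programme; the standard programme wins overall), so the answer turns on the causal role of qualification attained during the programme.
Stratifying would compare programmes among participants the programmes themselves sorted into qualification attained during the programme groups — a form of selection on an intermediate. The unconditioned pooled rates give the total causal effect.
Pooled: the intensive programme 47.5% vs the standard programme 58.5%; the standard programme is higher overall.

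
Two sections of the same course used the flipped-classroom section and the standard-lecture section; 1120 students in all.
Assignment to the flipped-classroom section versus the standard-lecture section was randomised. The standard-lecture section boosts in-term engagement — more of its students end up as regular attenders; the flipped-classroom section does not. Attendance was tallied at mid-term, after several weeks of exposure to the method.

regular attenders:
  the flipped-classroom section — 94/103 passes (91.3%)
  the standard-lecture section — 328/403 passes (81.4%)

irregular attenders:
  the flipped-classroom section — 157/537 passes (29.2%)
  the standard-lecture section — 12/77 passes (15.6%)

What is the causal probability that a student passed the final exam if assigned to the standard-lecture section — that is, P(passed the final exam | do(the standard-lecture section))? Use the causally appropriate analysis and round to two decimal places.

Stratifying would compare teaching methods among students the teaching methods themselves sorted into mid-term attendance groups — a form of selection on an intermediate. The unconditioned pooled rates give the total causal effect.
So P(outcome | do(the standard-lecture section)) is just the pooled rate for the standard-lecture section: 340/480 = 0.708.

0.71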